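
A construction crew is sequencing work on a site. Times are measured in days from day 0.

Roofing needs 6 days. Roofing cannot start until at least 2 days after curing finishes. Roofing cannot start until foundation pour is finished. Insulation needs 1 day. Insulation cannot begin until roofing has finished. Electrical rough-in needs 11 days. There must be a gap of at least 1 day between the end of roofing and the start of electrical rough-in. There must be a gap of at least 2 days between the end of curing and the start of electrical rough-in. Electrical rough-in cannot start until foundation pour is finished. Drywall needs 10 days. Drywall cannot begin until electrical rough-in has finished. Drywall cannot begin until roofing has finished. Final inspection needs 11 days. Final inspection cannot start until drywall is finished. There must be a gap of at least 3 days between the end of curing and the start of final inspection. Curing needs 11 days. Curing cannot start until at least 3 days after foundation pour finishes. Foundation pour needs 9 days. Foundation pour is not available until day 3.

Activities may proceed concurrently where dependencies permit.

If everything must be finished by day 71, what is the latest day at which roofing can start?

32

Final inspection must finish by day 71; it takes 11 days, so it must start by 71 − 11 = day 60.
Drywall feeds into final inspection (must start by day 60); so drywall must finish by day 60 and therefore start by day 50.
Electrical rough-in has to be done before drywall (must start by day 50). That means finishing by day 50, i.e. starting by 50 − 11 = day 39.
To finish by day 71, insulation (duration 1) must start no later than day 70.
For roofing: electrical rough-in (must start by day 39, minus 1-day gap → day 38); insulation (must start by day 70); drywall (must start by day 50). The most restrictive is day 38; with a 6-day duration, roofing must start by day 32.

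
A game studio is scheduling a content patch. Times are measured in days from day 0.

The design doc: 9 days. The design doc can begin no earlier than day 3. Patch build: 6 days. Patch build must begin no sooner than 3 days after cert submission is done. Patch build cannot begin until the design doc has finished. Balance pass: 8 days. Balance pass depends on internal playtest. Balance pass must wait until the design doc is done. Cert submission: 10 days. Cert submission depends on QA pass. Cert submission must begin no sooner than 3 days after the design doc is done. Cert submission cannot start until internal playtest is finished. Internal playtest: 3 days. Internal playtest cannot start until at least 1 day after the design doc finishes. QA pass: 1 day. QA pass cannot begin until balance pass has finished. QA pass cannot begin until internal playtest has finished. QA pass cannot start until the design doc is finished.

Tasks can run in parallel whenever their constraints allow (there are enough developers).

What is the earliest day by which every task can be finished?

The design doc cannot begin until its own release at day 3. It runs from day 3 to 3 + 9 = day 12.
Internal playtest cannot begin until the design doc (finishes day 12, plus 1-day gap → day 13). It runs from day 13 to 13 + 3 = day 16.
For balance pass: internal playtest (finishes day 16); the design doc (finishes day 12). Taking the maximum gives a start of day 16, and it finishes at 16 + 8 = day 24.
For QA pass: balance pass (finishes day 24); internal playtest (finishes day 16); the design doc (finishes day 12). Taking the maximum gives a start of day 24, and it finishes at 24 + 1 = day 25.
Cert submission needs all of QA pass (finishes day 25); the design doc (finishes day 12, plus 3-day gap → day 15); internal playtest (finishes day 16). That puts its earliest start at day 25; it finishes at 25 + 10 = day 35.
Patch build needs all of cert submission (finishes day 35, plus 3-day gap → day 38); the design doc (finishes day 12). That puts its earliest start at day 38; it finishes at 38 + 6 = day 44.
All tasks are finished once the last one completes. Finish times: The design doc at 12, Internal playtest at 16, Balance pass at 24, QA pass at 25, Cert submission at 35, Patch build at 44. The latest is day 44.

44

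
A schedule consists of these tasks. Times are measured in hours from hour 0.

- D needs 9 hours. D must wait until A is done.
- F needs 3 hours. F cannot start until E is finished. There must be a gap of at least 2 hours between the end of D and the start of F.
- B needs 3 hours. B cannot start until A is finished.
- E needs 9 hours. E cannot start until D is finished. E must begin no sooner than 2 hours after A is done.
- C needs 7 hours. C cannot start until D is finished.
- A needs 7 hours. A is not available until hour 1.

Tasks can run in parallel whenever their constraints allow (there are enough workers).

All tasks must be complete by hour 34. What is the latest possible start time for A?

To finish by hour 34, B (duration 3) must start no later than hour 31.
C has no dependents, so it just needs to finish by hour 34. Starting by 34 − 7 = hour 27 achieves that.
F must finish by hour 34; it takes 3 hours, so it must start by 34 − 3 = hour 31.
E has to be done before F (must start by hour 31). That means finishing by hour 31, i.e. starting by 31 − 9 = hour 22.
D feeds C (must start by hour 27); E (must start by hour 22); F (must start by hour 31, minus 2-hour gap → hour 29). Taking the minimum, D must finish by hour 22 and start by 22 − 9 = hour 13.
A has several dependents: B (must start by hour 31); D (must start by hour 13); E (must start by hour 22, minus 2-hour gap → hour 20). The earliest of those limits is hour 13, so A must start by 13 − 7 = hour 6.

6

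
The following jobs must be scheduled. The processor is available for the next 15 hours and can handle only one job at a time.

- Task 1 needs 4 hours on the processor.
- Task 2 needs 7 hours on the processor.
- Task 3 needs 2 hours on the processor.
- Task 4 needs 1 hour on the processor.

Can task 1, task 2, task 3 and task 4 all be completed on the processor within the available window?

Yes

Running back to back, the jobs need 4 + 7 + 2 + 1 = 14 hours on the processor.
Since 14 ≤ 15, they fit within the window.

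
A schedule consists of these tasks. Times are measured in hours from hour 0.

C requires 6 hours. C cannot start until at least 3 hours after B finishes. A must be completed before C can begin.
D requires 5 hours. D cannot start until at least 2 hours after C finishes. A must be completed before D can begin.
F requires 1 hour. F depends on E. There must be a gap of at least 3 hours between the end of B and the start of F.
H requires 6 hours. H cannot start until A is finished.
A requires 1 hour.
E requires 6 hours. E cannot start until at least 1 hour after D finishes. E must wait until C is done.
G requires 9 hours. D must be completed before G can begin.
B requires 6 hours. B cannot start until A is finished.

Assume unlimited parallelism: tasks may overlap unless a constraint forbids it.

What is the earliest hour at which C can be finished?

16

A can start immediately at hour 0; it finishes at hour 1.
B cannot begin until A (finishes hour 1). It runs from hour 1 to 1 + 6 = hour 7.
C needs all of B (finishes hour 7, plus 3-hour gap → hour 10); A (finishes hour 1). That puts its earliest start at hour 10; it finishes at 10 + 6 = hour 16.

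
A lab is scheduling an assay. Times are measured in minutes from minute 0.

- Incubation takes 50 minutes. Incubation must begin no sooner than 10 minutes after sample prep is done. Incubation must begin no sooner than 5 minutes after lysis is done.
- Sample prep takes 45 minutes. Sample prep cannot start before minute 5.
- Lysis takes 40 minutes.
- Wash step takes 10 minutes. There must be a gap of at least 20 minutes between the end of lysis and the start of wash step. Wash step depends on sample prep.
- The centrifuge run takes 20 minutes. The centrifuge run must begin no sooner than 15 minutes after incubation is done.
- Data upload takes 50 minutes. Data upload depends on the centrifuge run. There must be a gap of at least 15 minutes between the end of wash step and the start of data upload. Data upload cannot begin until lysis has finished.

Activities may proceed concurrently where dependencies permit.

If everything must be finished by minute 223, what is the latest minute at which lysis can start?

To finish by minute 223, data upload (duration 50) must start no later than minute 173.
The centrifuge run must finish before data upload (must start by minute 173). With a 20-minute duration, the centrifuge run must start by 173 − 20 = minute 153.
Since the centrifuge run (must start by minute 153, minus 15-minute gap → minute 138) depends on it, incubation must finish by minute 138. Backing off its 50-minute duration gives a latest start of minute 88.
Wash step feeds into data upload (must start by minute 173, minus 15-minute gap → minute 158); so wash step must finish by minute 158 and therefore start by minute 148.
For lysis: incubation (must start by minute 88, minus 5-minute gap → minute 83); wash step (must start by minute 148, minus 20-minute gap → minute 128); data upload (must start by minute 173). The most restrictive is minute 83; with a 40-minute duration, lysis must start by minute 43.

43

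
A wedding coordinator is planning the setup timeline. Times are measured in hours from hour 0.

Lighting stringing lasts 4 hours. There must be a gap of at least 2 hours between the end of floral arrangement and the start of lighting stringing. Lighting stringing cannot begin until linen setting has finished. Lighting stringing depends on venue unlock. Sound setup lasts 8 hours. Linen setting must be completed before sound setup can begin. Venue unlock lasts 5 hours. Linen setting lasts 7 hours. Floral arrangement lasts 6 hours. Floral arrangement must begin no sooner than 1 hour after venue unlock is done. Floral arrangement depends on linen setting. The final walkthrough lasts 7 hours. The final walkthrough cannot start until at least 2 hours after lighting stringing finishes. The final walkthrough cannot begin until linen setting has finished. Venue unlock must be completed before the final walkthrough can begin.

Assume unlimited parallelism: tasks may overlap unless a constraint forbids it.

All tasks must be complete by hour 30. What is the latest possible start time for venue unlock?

To finish by hour 30, the final walkthrough (duration 7) must start no later than hour 23.
Lighting stringing feeds into the final walkthrough (must start by hour 23, minus 2-hour gap → hour 21); so lighting stringing must finish by hour 21 and therefore start by hour 17.
Since lighting stringing (must start by hour 17, minus 2-hour gap → hour 15) depends on it, floral arrangement must finish by hour 15. Backing off its 6-hour duration gives a latest start of hour 9.
Venue unlock has several dependents: floral arrangement (must start by hour 9, minus 1-hour gap → hour 8); lighting stringing (must start by hour 17); the final walkthrough (must start by hour 23). The earliest of those limits is hour 8, so venue unlock must start by 8 − 5 = hour 3.

3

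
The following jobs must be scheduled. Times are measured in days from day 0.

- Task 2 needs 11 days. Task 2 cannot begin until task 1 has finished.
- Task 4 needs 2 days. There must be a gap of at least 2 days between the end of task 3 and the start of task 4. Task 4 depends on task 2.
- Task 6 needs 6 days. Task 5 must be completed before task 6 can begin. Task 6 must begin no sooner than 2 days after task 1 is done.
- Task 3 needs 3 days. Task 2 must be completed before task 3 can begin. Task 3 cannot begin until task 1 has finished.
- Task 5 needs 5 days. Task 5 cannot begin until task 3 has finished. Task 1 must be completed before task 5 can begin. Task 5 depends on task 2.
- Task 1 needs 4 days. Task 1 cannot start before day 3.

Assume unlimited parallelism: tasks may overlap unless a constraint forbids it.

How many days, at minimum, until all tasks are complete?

32

Task 1 cannot begin until its own release at day 3. It runs from day 3 to 3 + 4 = day 7.
Task 2 cannot begin until task 1 (finishes day 7). It runs from day 7 to 7 + 11 = day 18.
For task 3: task 2 (finishes day 18); task 1 (finishes day 7). Taking the maximum gives a start of day 18, and it finishes at 18 + 3 = day 21.
Task 5 has to wait for task 3 (finishes day 21); task 1 (finishes day 7); task 2 (finishes day 18). The latest of these is day 21, so task 5 runs day 21 to 21 + 5 = day 26.
Task 6 has to wait for task 5 (finishes day 26); task 1 (finishes day 7, plus 2-day gap → day 9). The latest of these is day 26, so task 6 runs day 26 to 26 + 6 = day 32.
For task 4: task 3 (finishes day 21, plus 2-day gap → day 23); task 2 (finishes day 18). Taking the maximum gives a start of day 23, and it finishes at 23 + 2 = day 25.
All tasks are finished once the last one completes. Finish times: Task 1 at 7, Task 2 at 18, Task 3 at 21, Task 4 at 25, Task 5 at 26, Task 6 at 32. The latest is day 32.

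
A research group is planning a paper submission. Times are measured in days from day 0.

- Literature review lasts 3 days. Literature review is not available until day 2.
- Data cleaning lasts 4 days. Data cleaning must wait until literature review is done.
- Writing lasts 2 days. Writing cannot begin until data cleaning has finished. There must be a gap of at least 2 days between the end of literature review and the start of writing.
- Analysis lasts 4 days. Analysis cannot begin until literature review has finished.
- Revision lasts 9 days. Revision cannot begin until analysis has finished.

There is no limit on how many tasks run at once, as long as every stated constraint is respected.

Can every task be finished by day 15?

After its own release at day 2, literature review can start at day 2 and finishes at day 5.
Analysis waits on literature review (finishes day 5), so it starts at day 5 and finishes at 5 + 4 = day 9.
After analysis (finishes day 9), revision can start at day 9 and finishes at day 18.
Data cleaning waits on literature review (finishes day 5), so it starts at day 5 and finishes at 5 + 4 = day 9.
Writing has to wait for data cleaning (finishes day 9); literature review (finishes day 5, plus 2-day gap → day 7). The latest of these is day 9, so writing runs day 9 to 9 + 2 = day 11.
The earliest everything can be done is day 18, which is after the deadline of 15, so it is not possible.

No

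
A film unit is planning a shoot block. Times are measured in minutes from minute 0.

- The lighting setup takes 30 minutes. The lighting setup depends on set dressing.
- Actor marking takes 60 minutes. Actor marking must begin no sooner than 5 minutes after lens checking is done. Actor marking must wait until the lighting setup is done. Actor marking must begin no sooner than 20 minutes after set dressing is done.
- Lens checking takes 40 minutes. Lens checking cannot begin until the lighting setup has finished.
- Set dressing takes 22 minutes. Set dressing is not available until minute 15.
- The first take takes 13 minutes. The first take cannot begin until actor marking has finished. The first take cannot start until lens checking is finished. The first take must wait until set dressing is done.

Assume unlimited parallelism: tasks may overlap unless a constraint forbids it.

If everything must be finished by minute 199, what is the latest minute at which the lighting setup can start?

51

The first take has no dependents, so it just needs to finish by minute 199. Starting by 199 − 13 = minute 186 achieves that.
Actor marking has to be done before the first take (must start by minute 186). That means finishing by minute 186, i.e. starting by 186 − 60 = minute 126.
For lens checking: actor marking (must start by minute 126, minus 5-minute gap → minute 121); the first take (must start by minute 186). The most restrictive is minute 121; with a 40-minute duration, lens checking must start by minute 81.
The lighting setup has several dependents: lens checking (must start by minute 81); actor marking (must start by minute 126). The earliest of those limits is minute 81, so the lighting setup must start by 81 − 30 = minute 51.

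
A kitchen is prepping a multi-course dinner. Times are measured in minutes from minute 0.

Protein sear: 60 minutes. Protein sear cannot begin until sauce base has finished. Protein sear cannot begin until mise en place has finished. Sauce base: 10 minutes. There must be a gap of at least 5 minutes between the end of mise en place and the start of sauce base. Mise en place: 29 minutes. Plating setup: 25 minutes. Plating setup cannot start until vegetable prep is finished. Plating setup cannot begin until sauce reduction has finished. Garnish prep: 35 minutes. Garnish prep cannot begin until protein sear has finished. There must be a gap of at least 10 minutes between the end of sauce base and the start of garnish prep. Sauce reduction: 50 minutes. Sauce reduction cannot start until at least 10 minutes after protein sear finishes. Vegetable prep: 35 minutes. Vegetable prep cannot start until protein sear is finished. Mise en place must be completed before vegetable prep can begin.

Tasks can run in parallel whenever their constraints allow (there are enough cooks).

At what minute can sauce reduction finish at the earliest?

Mise en place has no prerequisites, so it starts at minute 0 and finishes at minute 29.
After mise en place (finishes minute 29, plus 5-minute gap → minute 34), sauce base can start at minute 34 and finishes at minute 44.
For protein sear: sauce base (finishes minute 44); mise en place (finishes minute 29). Taking the maximum gives a start of minute 44, and it finishes at 44 + 60 = minute 104.
After protein sear (finishes minute 104, plus 10-minute gap → minute 114), sauce reduction can start at minute 114 and finishes at minute 164.

164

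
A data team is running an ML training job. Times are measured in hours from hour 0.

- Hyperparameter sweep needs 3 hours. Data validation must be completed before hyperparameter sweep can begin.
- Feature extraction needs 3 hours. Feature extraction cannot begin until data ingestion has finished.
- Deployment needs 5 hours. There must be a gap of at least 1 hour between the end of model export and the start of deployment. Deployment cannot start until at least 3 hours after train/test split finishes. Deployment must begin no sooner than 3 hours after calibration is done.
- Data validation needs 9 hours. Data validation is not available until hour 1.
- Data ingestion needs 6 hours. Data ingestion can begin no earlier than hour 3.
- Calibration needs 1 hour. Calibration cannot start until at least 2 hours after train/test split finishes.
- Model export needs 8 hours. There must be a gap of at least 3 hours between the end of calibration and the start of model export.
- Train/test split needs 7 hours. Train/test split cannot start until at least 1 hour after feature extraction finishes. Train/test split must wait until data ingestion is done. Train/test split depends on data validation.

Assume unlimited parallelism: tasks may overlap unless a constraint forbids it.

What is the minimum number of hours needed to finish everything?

40

Data validation waits on its own release at hour 1, so it starts at hour 1 and finishes at 1 + 9 = hour 10.
Hyperparameter sweep waits on data validation (finishes hour 10), so it starts at hour 10 and finishes at 10 + 3 = hour 13.
Data ingestion cannot begin until its own release at hour 3. It runs from hour 3 to 3 + 6 = hour 9.
Feature extraction cannot begin until data ingestion (finishes hour 9). It runs from hour 9 to 9 + 3 = hour 12.
For train/test split: feature extraction (finishes hour 12, plus 1-hour gap → hour 13); data ingestion (finishes hour 9); data validation (finishes hour 10). Taking the maximum gives a start of hour 13, and it finishes at 13 + 7 = hour 20.
After train/test split (finishes hour 20, plus 2-hour gap → hour 22), calibration can start at hour 22 and finishes at hour 23.
After calibration (finishes hour 23, plus 3-hour gap → hour 26), model export can start at hour 26 and finishes at hour 34.
Deployment cannot start until model export (finishes hour 34, plus 1-hour gap → hour 35); train/test split (finishes hour 20, plus 3-hour gap → hour 23); calibration (finishes hour 23, plus 3-hour gap → hour 26). The controlling bound is hour 35, so deployment finishes at 35 + 5 = hour 40.
All tasks are finished once the last one completes. Finish times: Data ingestion at 9, Data validation at 10, Feature extraction at 12, Train/test split at 20, Hyperparameter sweep at 13, Calibration at 23, Model export at 34, Deployment at 40. The latest is hour 40.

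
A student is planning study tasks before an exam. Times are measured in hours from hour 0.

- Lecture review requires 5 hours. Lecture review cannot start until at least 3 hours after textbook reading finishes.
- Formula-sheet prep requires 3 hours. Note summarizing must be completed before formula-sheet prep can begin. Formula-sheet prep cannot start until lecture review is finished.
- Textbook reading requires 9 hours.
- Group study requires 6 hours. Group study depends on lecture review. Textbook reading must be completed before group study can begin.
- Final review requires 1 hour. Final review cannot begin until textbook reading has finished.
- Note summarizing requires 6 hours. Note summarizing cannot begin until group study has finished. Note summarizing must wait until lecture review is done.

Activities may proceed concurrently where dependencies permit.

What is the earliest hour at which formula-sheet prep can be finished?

32

Nothing blocks textbook reading, so it runs from hour 0 to hour 9.
Lecture review cannot begin until textbook reading (finishes hour 9, plus 3-hour gap → hour 12). It runs from hour 12 to 12 + 5 = hour 17.
Group study has to wait for lecture review (finishes hour 17); textbook reading (finishes hour 9). The latest of these is hour 17, so group study runs hour 17 to 17 + 6 = hour 23.
Note summarizing has to wait for group study (finishes hour 23); lecture review (finishes hour 17). The latest of these is hour 23, so note summarizing runs hour 23 to 23 + 6 = hour 29.
Formula-sheet prep needs all of note summarizing (finishes hour 29); lecture review (finishes hour 17). That puts its earliest start at hour 29; it finishes at 29 + 3 = hour 32.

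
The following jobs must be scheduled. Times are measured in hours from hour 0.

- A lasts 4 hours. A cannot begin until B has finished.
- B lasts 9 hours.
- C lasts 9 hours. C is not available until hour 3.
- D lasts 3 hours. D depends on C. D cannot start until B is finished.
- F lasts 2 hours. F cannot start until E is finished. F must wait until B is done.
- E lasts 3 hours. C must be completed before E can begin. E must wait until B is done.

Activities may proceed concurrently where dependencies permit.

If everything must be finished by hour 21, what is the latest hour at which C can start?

7

D has no dependents, so it just needs to finish by hour 21. Starting by 21 − 3 = hour 18 achieves that.
Nothing follows F; the deadline of hour 21 is its only limit. It must start by 21 − 2 = hour 19.
E has to be done before F (must start by hour 19). That means finishing by hour 19, i.e. starting by 19 − 3 = hour 16.
C must finish in time for D (must start by hour 18); E (must start by hour 16). The tightest is hour 16, so C must start by 16 − 9 = hour 7.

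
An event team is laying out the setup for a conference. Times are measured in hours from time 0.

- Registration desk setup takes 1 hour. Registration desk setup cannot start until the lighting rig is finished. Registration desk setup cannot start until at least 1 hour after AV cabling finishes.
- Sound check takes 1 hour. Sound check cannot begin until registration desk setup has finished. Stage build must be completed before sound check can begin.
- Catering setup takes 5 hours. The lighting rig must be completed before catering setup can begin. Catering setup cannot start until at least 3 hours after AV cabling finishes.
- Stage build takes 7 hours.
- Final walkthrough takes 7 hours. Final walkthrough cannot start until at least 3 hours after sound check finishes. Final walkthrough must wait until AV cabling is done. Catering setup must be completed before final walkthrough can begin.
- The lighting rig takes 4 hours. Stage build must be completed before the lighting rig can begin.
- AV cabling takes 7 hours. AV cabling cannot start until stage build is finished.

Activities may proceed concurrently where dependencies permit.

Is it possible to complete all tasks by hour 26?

No

Stage build can start immediately at hour 0; it finishes at hour 7.
AV cabling waits on stage build (finishes hour 7), so it starts at hour 7 and finishes at 7 + 7 = hour 14.
The lighting rig cannot begin until stage build (finishes hour 7). It runs from hour 7 to 7 + 4 = hour 11.
Catering setup cannot start until the lighting rig (finishes hour 11); AV cabling (finishes hour 14, plus 3-hour gap → hour 17). The controlling bound is hour 17, so catering setup finishes at 17 + 5 = hour 22.
Registration desk setup cannot start until the lighting rig (finishes hour 11); AV cabling (finishes hour 14, plus 1-hour gap → hour 15). The controlling bound is hour 15, so registration desk setup finishes at 15 + 1 = hour 16.
Sound check needs all of registration desk setup (finishes hour 16); stage build (finishes hour 7). That puts its earliest start at hour 16; it finishes at 16 + 1 = hour 17.
For final walkthrough: sound check (finishes hour 17, plus 3-hour gap → hour 20); AV cabling (finishes hour 14); catering setup (finishes hour 22). Taking the maximum gives a start of hour 22, and it finishes at 22 + 7 = hour 29.
The earliest everything can be done is hour 29, which is after the deadline of 26, so it is not possible.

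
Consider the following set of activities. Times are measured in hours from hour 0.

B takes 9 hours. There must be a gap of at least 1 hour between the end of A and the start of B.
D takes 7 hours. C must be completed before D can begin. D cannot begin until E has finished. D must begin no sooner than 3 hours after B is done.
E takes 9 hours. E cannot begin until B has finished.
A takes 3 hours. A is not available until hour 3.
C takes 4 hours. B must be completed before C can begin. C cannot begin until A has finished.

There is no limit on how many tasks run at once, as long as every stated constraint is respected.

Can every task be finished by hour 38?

A waits on its own release at hour 3, so it starts at hour 3 and finishes at 3 + 3 = hour 6.
B cannot begin until A (finishes hour 6, plus 1-hour gap → hour 7). It runs from hour 7 to 7 + 9 = hour 16.
E waits on B (finishes hour 16), so it starts at hour 16 and finishes at 16 + 9 = hour 25.
For C: B (finishes hour 16); A (finishes hour 6). Taking the maximum gives a start of hour 16, and it finishes at 16 + 4 = hour 20.
D has to wait for C (finishes hour 20); E (finishes hour 25); B (finishes hour 16, plus 3-hour gap → hour 19). The latest of these is hour 25, so D runs hour 25 to 25 + 7 = hour 32.
Every task is finished by hour 32, which is no later than the deadline of 38, so the schedule is feasible.

Yes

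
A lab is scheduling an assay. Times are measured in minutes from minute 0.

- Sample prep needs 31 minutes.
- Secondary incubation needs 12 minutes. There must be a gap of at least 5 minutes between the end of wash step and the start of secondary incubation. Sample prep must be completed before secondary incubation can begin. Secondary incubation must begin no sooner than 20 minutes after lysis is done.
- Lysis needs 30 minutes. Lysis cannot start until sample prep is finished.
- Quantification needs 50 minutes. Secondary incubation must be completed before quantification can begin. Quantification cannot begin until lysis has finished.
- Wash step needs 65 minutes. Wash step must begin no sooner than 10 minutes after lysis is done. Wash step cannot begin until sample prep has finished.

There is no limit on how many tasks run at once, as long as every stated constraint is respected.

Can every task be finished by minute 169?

No

Sample prep can start immediately at minute 0; it finishes at minute 31.
Lysis cannot begin until sample prep (finishes minute 31). It runs from minute 31 to 31 + 30 = minute 61.
For wash step: lysis (finishes minute 61, plus 10-minute gap → minute 71); sample prep (finishes minute 31). Taking the maximum gives a start of minute 71, and it finishes at 71 + 65 = minute 136.
Secondary incubation needs all of wash step (finishes minute 136, plus 5-minute gap → minute 141); sample prep (finishes minute 31); lysis (finishes minute 61, plus 20-minute gap → minute 81). That puts its earliest start at minute 141; it finishes at 141 + 12 = minute 153.
For quantification: secondary incubation (finishes minute 153); lysis (finishes minute 61). Taking the maximum gives a start of minute 153, and it finishes at 153 + 50 = minute 203.
The earliest everything can be done is minute 203, which is after the deadline of 169, so it is not possible.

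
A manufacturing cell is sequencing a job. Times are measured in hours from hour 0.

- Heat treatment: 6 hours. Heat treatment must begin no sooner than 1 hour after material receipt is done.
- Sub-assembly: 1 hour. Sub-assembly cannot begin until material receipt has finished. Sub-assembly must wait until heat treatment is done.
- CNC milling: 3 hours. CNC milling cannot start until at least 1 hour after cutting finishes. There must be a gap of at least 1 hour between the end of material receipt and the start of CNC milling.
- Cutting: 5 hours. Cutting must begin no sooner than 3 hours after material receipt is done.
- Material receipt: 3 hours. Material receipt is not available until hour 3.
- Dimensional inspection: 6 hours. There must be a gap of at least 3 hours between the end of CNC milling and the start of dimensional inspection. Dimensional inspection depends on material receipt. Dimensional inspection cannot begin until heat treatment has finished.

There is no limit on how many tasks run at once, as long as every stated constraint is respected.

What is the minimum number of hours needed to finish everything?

Material receipt waits on its own release at hour 3, so it starts at hour 3 and finishes at 3 + 3 = hour 6.
Heat treatment cannot begin until material receipt (finishes hour 6, plus 1-hour gap → hour 7). It runs from hour 7 to 7 + 6 = hour 13.
For sub-assembly: material receipt (finishes hour 6); heat treatment (finishes hour 13). Taking the maximum gives a start of hour 13, and it finishes at 13 + 1 = hour 14.
Cutting cannot begin until material receipt (finishes hour 6, plus 3-hour gap → hour 9). It runs from hour 9 to 9 + 5 = hour 14.
CNC milling has to wait for cutting (finishes hour 14, plus 1-hour gap → hour 15); material receipt (finishes hour 6, plus 1-hour gap → hour 7). The latest of these is hour 15, so CNC milling runs hour 15 to 15 + 3 = hour 18.
Dimensional inspection needs all of CNC milling (finishes hour 18, plus 3-hour gap → hour 21); material receipt (finishes hour 6); heat treatment (finishes hour 13). That puts its earliest start at hour 21; it finishes at 21 + 6 = hour 27.
All tasks are finished once the last one completes. Finish times: Material receipt at 6, Cutting at 14, CNC milling at 18, Heat treatment at 13, Dimensional inspection at 27, Sub-assembly at 14. The latest is hour 27.

27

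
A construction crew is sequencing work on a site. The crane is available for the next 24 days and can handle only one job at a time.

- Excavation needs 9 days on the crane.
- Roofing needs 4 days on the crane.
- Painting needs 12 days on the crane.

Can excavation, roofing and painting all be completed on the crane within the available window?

Running back to back, the jobs need 9 + 4 + 12 = 25 days on the crane.
Since 25 > 24, they cannot all fit.

No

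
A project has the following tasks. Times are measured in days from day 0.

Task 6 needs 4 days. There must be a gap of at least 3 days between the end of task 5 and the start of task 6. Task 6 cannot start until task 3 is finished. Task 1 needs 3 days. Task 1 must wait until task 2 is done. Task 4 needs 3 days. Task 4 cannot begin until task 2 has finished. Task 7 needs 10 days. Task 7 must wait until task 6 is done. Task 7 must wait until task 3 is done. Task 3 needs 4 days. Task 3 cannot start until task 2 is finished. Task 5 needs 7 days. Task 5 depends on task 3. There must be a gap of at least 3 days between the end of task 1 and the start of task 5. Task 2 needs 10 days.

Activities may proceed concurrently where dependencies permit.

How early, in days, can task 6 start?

Task 2 has no prerequisites, so it starts at day 0 and finishes at day 10.
Task 3 cannot begin until task 2 (finishes day 10). It runs from day 10 to 10 + 4 = day 14.
Task 1 cannot begin until task 2 (finishes day 10). It runs from day 10 to 10 + 3 = day 13.
Task 5 cannot start until task 3 (finishes day 14); task 1 (finishes day 13, plus 3-day gap → day 16). The controlling bound is day 16, so task 5 finishes at 16 + 7 = day 23.
Task 6 waits on task 5 (finishes day 23, plus 3-day gap → day 26); task 3 (finishes day 14). The latest of these is day 26, which is the earliest task 6 can start.

26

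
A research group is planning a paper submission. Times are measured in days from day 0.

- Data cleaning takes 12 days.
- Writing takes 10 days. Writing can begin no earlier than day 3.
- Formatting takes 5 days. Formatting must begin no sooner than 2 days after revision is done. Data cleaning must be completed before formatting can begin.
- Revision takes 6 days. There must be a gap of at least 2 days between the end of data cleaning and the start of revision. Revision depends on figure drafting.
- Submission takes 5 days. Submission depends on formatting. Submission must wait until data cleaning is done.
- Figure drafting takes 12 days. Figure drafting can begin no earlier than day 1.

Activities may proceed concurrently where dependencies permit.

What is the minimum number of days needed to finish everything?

32

After its own release at day 3, writing can start at day 3 and finishes at day 13.
After its own release at day 1, figure drafting can start at day 1 and finishes at day 13.
Data cleaning can start immediately at day 0; it finishes at day 12.
For revision: data cleaning (finishes day 12, plus 2-day gap → day 14); figure drafting (finishes day 13). Taking the maximum gives a start of day 14, and it finishes at 14 + 6 = day 20.
Formatting has to wait for revision (finishes day 20, plus 2-day gap → day 22); data cleaning (finishes day 12). The latest of these is day 22, so formatting runs day 22 to 22 + 5 = day 27.
For submission: formatting (finishes day 27); data cleaning (finishes day 12). Taking the maximum gives a start of day 27, and it finishes at 27 + 5 = day 32.
All tasks are finished once the last one completes. Finish times: Data cleaning at 12, Figure drafting at 13, Writing at 13, Revision at 20, Formatting at 27, Submission at 32. The latest is day 32.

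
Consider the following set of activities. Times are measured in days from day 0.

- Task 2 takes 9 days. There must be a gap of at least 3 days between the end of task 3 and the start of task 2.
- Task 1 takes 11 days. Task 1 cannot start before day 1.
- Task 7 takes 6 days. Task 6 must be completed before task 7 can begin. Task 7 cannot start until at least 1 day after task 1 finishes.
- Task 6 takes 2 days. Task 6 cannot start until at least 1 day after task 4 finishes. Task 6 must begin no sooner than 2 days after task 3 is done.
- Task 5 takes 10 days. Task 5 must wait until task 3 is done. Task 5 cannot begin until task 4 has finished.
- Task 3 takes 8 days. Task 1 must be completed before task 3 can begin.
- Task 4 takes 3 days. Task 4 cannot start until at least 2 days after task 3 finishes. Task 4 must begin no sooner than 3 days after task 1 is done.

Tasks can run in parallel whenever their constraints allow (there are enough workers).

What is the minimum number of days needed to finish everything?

Task 1 cannot begin until its own release at day 1. It runs from day 1 to 1 + 11 = day 12.
After task 1 (finishes day 12), task 3 can start at day 12 and finishes at day 20.
Task 4 needs all of task 3 (finishes day 20, plus 2-day gap → day 22); task 1 (finishes day 12, plus 3-day gap → day 15). That puts its earliest start at day 22; it finishes at 22 + 3 = day 25.
Task 6 cannot start until task 4 (finishes day 25, plus 1-day gap → day 26); task 3 (finishes day 20, plus 2-day gap → day 22). The controlling bound is day 26, so task 6 finishes at 26 + 2 = day 28.
Task 7 has to wait for task 6 (finishes day 28); task 1 (finishes day 12, plus 1-day gap → day 13). The latest of these is day 28, so task 7 runs day 28 to 28 + 6 = day 34.
Task 5 needs all of task 3 (finishes day 20); task 4 (finishes day 25). That puts its earliest start at day 25; it finishes at 25 + 10 = day 35.
Task 2 cannot begin until task 3 (finishes day 20, plus 3-day gap → day 23). It runs from day 23 to 23 + 9 = day 32.
All tasks are finished once the last one completes. Finish times: Task 1 at 12, Task 2 at 32, Task 3 at 20, Task 4 at 25, Task 5 at 35, Task 6 at 28, Task 7 at 34. The latest is day 35.

35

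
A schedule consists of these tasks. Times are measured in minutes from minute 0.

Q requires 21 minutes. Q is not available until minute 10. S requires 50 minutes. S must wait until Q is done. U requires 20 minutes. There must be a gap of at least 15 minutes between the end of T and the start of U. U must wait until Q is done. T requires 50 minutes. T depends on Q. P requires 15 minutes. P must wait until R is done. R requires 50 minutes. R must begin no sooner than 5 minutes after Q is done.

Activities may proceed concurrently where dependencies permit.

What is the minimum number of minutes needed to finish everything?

116

After its own release at minute 10, Q can start at minute 10 and finishes at minute 31.
T waits on Q (finishes minute 31), so it starts at minute 31 and finishes at 31 + 50 = minute 81.
U needs all of T (finishes minute 81, plus 15-minute gap → minute 96); Q (finishes minute 31). That puts its earliest start at minute 96; it finishes at 96 + 20 = minute 116.
S waits on Q (finishes minute 31), so it starts at minute 31 and finishes at 31 + 50 = minute 81.
R cannot begin until Q (finishes minute 31, plus 5-minute gap → minute 36). It runs from minute 36 to 36 + 50 = minute 86.
P waits on R (finishes minute 86), so it starts at minute 86 and finishes at 86 + 15 = minute 101.
All tasks are finished once the last one completes. Finish times: P at 101, Q at 31, R at 86, S at 81, T at 81, U at 116. The latest is minute 116.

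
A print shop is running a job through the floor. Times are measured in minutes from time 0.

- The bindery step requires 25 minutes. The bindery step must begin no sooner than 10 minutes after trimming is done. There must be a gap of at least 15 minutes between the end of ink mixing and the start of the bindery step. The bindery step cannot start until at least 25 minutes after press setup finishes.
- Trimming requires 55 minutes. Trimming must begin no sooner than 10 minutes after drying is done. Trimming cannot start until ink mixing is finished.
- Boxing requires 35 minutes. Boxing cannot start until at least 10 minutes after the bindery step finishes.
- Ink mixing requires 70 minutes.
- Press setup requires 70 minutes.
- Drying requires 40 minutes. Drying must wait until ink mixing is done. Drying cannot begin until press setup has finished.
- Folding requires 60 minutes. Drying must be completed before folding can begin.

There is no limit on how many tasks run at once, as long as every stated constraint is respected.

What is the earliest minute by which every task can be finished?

Press setup has no prerequisites, so it starts at minute 0 and finishes at minute 70.
Ink mixing has no prerequisites, so it starts at minute 0 and finishes at minute 70.
Drying cannot start until ink mixing (finishes minute 70); press setup (finishes minute 70). The controlling bound is minute 70, so drying finishes at 70 + 40 = minute 110.
Folding cannot begin until drying (finishes minute 110). It runs from minute 110 to 110 + 60 = minute 170.
Trimming has to wait for drying (finishes minute 110, plus 10-minute gap → minute 120); ink mixing (finishes minute 70). The latest of these is minute 120, so trimming runs minute 120 to 120 + 55 = minute 175.
The bindery step has to wait for trimming (finishes minute 175, plus 10-minute gap → minute 185); ink mixing (finishes minute 70, plus 15-minute gap → minute 85); press setup (finishes minute 70, plus 25-minute gap → minute 95). The latest of these is minute 185, so the bindery step runs minute 185 to 185 + 25 = minute 210.
Boxing waits on the bindery step (finishes minute 210, plus 10-minute gap → minute 220), so it starts at minute 220 and finishes at 220 + 35 = minute 255.
All tasks are finished once the last one completes. Finish times: Ink mixing at 70, Press setup at 70, Drying at 110, Trimming at 175, Folding at 170, The bindery step at 210, Boxing at 255. The latest is minute 255.

255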